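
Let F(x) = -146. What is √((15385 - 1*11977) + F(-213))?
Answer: √3262 ≈ 57.114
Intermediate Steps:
√((15385 - 1*11977) + F(-213)) = √((15385 - 1*11977) - 146) = √((15385 - 11977) - 146) = √(3408 - 146) = √3262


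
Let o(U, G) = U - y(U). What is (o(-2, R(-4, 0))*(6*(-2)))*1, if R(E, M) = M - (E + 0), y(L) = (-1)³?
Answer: 12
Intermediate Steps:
y(L) = -1
R(E, M) = M - E
o(U, G) = 1 + U (o(U, G) = U - 1*(-1) = U + 1 = 1 + U)
(o(-2, R(-4, 0))*(6*(-2)))*1 = ((1 - 2)*(6*(-2)))*1 = -1*(-12)*1 = 12*1 = 12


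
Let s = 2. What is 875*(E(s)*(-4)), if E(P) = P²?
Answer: -14000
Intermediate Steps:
875*(E(s)*(-4)) = 875*(2²*(-4)) = 875*(4*(-4)) = 875*(-16) = -14000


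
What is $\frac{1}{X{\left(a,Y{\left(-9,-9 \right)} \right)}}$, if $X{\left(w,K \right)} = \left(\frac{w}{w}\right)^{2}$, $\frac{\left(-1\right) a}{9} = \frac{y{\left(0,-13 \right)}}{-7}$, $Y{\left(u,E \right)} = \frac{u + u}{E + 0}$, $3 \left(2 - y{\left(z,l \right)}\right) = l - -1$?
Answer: $1$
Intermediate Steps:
$y{\left(z,l \right)} = \frac{5}{3} - \frac{l}{3}$ ($y{\left(z,l \right)} = 2 - \frac{l - -1}{3} = 2 - \frac{l + 1}{3} = 2 - \frac{1 + l}{3} = 2 - \left(\frac{1}{3} + \frac{l}{3}\right) = \frac{5}{3} - \frac{l}{3}$)
$Y{\left(u,E \right)} = \frac{2 u}{E}$
$a = \frac{54}{7}$ ($a = - 9 \frac{\frac{5}{3} - - \frac{13}{3}}{-7} = - 9 \left(\frac{5}{3} + \frac{13}{3}\right) \left(- \frac{1}{7}\right) = - 9 \cdot 6 \left(- \frac{1}{7}\right) = \left(-9\right) \left(- \frac{6}{7}\right) = \frac{54}{7} \approx 7.7143$)
$X{\left(w,K \right)} = 1$ ($X{\left(w,K \right)} = 1^{2} = 1$)
$\frac{1}{X{\left(a,Y{\left(-9,-9 \right)} \right)}} = 1^{-1} = 1$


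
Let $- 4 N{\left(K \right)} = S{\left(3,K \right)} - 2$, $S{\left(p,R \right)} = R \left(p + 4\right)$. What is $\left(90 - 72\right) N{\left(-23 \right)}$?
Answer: $\frac{1467}{2} \approx 733.5$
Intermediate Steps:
$S{\left(p,R \right)} = R \left(4 + p\right)$
$N{\left(K \right)} = \frac{1}{2} - \frac{7 K}{4}$ ($N{\left(K \right)} = - \frac{K \left(4 + 3\right) - 2}{4} = - \frac{K 7 - 2}{4} = - \frac{7 K - 2}{4} = - \frac{-2 + 7 K}{4} = \frac{1}{2} - \frac{7 K}{4}$)
$\left(90 - 72\right) N{\left(-23 \right)} = \left(90 - 72\right) \left(\frac{1}{2} - - \frac{161}{4}\right) = 18 \left(\frac{1}{2} + \frac{161}{4}\right) = 18 \cdot \frac{163}{4} = \frac{1467}{2}$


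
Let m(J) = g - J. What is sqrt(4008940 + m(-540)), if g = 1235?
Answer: 9*sqrt(49515) ≈ 2002.7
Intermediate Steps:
m(J) = 1235 - J
sqrt(4008940 + m(-540)) = sqrt(4008940 + (1235 - 1*(-540))) = sqrt(4008940 + (1235 + 540)) = sqrt(4008940 + 1775) = sqrt(4010715) = 9*sqrt(49515)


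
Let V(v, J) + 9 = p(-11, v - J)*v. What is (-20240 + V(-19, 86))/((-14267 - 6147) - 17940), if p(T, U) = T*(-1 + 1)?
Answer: 20249/38354 ≈ 0.52795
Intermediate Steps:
p(T, U) = 0 (p(T, U) = T*0 = 0)
V(v, J) = -9 (V(v, J) = -9 + 0*v = -9 + 0 = -9)
(-20240 + V(-19, 86))/((-14267 - 6147) - 17940) = (-20240 - 9)/((-14267 - 6147) - 17940) = -20249/(-20414 - 17940) = -20249/(-38354) = -20249*(-1/38354) = 20249/38354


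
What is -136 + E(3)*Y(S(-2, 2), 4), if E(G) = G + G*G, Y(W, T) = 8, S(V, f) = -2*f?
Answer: -40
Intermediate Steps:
E(G) = G + G**2
-136 + E(3)*Y(S(-2, 2), 4) = -136 + (3*(1 + 3))*8 = -136 + (3*4)*8 = -136 + 12*8 = -136 + 96 = -40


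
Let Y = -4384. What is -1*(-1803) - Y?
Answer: 6187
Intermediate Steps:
-1*(-1803) - Y = -1*(-1803) - 1*(-4384) = 1803 + 4384 = 6187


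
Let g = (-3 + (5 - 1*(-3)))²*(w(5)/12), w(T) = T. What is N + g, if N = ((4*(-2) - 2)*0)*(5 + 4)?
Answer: 125/12 ≈ 10.417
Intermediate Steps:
g = 125/12 (g = (-3 + (5 - 1*(-3)))²*(5/12) = (-3 + (5 + 3))²*(5*(1/12)) = (-3 + 8)²*(5/12) = 5²*(5/12) = 25*(5/12) = 125/12 ≈ 10.417)
N = 0 (N = ((-8 - 2)*0)*9 = -10*0*9 = 0*9 = 0)
N + g = 0 + 125/12 = 125/12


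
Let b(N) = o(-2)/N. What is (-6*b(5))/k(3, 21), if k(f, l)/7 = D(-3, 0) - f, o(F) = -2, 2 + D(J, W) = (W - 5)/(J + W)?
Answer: -18/175 ≈ -0.10286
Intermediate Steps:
D(J, W) = -2 + (-5 + W)/(J + W) (D(J, W) = -2 + (W - 5)/(J + W) = -2 + (-5 + W)/(J + W))
k(f, l) = -7/3 - 7*f (k(f, l) = 7*((-5 - 1*0 - 2*(-3))/(-3 + 0) - f) = 7*((-5 + 0 + 6)/(-3) - f) = 7*(-⅓*1 - f) = 7*(-⅓ - f) = -7/3 - 7*f)
b(N) = -2/N
(-6*b(5))/k(3, 21) = (-(-12)/5)/(-7/3 - 7*3) = (-(-12)/5)/(-7/3 - 21) = (-6*(-⅖))/(-70/3) = -3/70*12/5 = -18/175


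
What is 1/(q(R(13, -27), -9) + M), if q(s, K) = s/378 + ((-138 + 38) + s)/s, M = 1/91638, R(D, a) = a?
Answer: 320733/1485727 ≈ 0.21588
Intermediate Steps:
M = 1/91638 ≈ 1.0913e-5
q(s, K) = s/378 + (-100 + s)/s (q(s, K) = s*(1/378) + (-100 + s)/s = s/378 + (-100 + s)/s)
1/(q(R(13, -27), -9) + M) = 1/((1 - 100/(-27) + (1/378)*(-27)) + 1/91638) = 1/((1 - 100*(-1/27) - 1/14) + 1/91638) = 1/((1 + 100/27 - 1/14) + 1/91638) = 1/(1751/378 + 1/91638) = 1/(1485727/320733) = 320733/1485727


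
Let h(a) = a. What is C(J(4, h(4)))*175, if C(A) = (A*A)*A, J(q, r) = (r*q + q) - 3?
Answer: 859775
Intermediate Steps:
J(q, r) = -3 + q + q*r (J(q, r) = (q*r + q) - 3 = (q + q*r) - 3 = -3 + q + q*r)
C(A) = A**3 (C(A) = A**2*A = A**3)
C(J(4, h(4)))*175 = (-3 + 4 + 4*4)**3*175 = (-3 + 4 + 16)**3*175 = 17**3*175 = 4913*175 = 859775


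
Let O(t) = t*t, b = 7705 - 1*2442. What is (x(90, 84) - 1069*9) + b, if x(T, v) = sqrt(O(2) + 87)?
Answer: -4358 + sqrt(91) ≈ -4348.5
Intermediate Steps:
b = 5263 (b = 7705 - 2442 = 5263)
O(t) = t**2
x(T, v) = sqrt(91) (x(T, v) = sqrt(2**2 + 87) = sqrt(4 + 87) = sqrt(91))
(x(90, 84) - 1069*9) + b = (sqrt(91) - 1069*9) + 5263 = (sqrt(91) - 9621) + 5263 = (-9621 + sqrt(91)) + 5263 = -4358 + sqrt(91)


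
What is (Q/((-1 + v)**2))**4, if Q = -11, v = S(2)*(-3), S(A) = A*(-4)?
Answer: 14641/78310985281 ≈ 1.8696e-7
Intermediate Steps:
S(A) = -4*A
v = 24 (v = -4*2*(-3) = -8*(-3) = 24)
(Q/((-1 + v)**2))**4 = (-11/(-1 + 24)**2)**4 = (-11/(23**2))**4 = (-11/529)**4 = 14641/78310985281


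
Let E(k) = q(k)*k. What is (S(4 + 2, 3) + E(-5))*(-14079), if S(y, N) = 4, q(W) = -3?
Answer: -267501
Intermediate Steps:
E(k) = -3*k
(S(4 + 2, 3) + E(-5))*(-14079) = (4 - 3*(-5))*(-14079) = (4 + 15)*(-14079) = 19*(-14079) = -267501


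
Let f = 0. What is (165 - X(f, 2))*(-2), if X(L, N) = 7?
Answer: -316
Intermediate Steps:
(165 - X(f, 2))*(-2) = (165 - 1*7)*(-2) = (165 - 7)*(-2) = 158*(-2) = -316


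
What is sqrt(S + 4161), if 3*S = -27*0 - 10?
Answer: sqrt(37419)/3 ≈ 64.480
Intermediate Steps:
S = -10/3 (S = (-27*0 - 10)/3 = (0 - 10)/3 = (1/3)*(-10) = -10/3 ≈ -3.3333)
sqrt(S + 4161) = sqrt(-10/3 + 4161) = sqrt(12473/3) = sqrt(37419)/3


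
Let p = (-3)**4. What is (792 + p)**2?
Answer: 762129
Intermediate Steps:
p = 81
(792 + p)**2 = (792 + 81)**2 = 873**2 = 762129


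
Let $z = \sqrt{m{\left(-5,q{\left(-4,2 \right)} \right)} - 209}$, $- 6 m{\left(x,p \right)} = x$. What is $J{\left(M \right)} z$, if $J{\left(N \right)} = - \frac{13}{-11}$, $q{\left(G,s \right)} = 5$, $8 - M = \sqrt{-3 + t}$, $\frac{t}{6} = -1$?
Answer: $\frac{13 i \sqrt{7494}}{66} \approx 17.051 i$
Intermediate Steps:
$t = -6$ ($t = 6 \left(-1\right) = -6$)
$M = 8 - 3 i$ ($M = 8 - \sqrt{-3 - 6} = 8 - \sqrt{-9} = 8 - 3 i \approx 8.0 - 3.0 i$)
$m{\left(x,p \right)} = - \frac{x}{6}$
$z = \frac{i \sqrt{7494}}{6}$ ($z = \sqrt{\left(- \frac{1}{6}\right) \left(-5\right) - 209} = \sqrt{\frac{5}{6} - 209} = \sqrt{- \frac{1249}{6}} = \frac{i \sqrt{7494}}{6} \approx 14.428 i$)
$J{\left(N \right)} = \frac{13}{11}$ ($J{\left(N \right)} = \left(-13\right) \left(- \frac{1}{11}\right) = \frac{13}{11}$)
$J{\left(M \right)} z = \frac{13 \frac{i \sqrt{7494}}{6}}{11} = \frac{13 i \sqrt{7494}}{66}$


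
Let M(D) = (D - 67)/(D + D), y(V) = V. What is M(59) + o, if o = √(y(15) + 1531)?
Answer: -4/59 + √1546 ≈ 39.251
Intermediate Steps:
M(D) = (-67 + D)/(2*D) (M(D) = (-67 + D)/((2*D)) = (-67 + D)*(1/(2*D)) = (-67 + D)/(2*D))
o = √1546 (o = √(15 + 1531) = √1546 ≈ 39.319)
M(59) + o = (½)*(-67 + 59)/59 + √1546 = (½)*(1/59)*(-8) + √1546 = -4/59 + √1546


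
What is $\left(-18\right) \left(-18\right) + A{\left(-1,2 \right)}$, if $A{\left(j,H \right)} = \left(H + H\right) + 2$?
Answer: $330$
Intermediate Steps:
$A{\left(j,H \right)} = 2 + 2 H$ ($A{\left(j,H \right)} = 2 H + 2 = 2 + 2 H$)
$\left(-18\right) \left(-18\right) + A{\left(-1,2 \right)} = \left(-18\right) \left(-18\right) + \left(2 + 2 \cdot 2\right) = 324 + \left(2 + 4\right) = 324 + 6 = 330$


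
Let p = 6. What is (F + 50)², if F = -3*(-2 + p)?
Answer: 1444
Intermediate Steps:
F = -12 (F = -3*(-2 + 6) = -3*4 = -12)
(F + 50)² = (-12 + 50)² = 38² = 1444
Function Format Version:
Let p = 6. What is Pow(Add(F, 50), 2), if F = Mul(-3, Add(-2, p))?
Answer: 1444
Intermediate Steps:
F = -12 (F = Mul(-3, Add(-2, 6)) = Mul(-3, 4) = -12)
Pow(Add(F, 50), 2) = Pow(Add(-12, 50), 2) = Pow(38, 2) = 1444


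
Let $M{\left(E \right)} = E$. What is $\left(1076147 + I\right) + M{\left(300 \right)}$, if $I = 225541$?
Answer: $1301988$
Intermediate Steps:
$\left(1076147 + I\right) + M{\left(300 \right)} = \left(1076147 + 225541\right) + 300 = 1301688 + 300 = 1301988$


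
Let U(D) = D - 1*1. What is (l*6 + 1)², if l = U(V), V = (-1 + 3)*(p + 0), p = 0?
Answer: 25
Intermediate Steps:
V = 0 (V = (-1 + 3)*(0 + 0) = 2*0 = 0)
U(D) = -1 + D (U(D) = D - 1 = -1 + D)
l = -1 (l = -1 + 0 = -1)
(l*6 + 1)² = (-1*6 + 1)² = (-6 + 1)² = (-5)² = 25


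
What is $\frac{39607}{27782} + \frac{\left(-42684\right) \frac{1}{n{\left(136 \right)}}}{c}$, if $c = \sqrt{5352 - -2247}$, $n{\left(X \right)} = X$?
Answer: $\frac{39607}{27782} - \frac{3557 \sqrt{7599}}{86122} \approx -2.1747$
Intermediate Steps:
$c = \sqrt{7599}$ ($c = \sqrt{5352 + \left(-1915 + 4162\right)} = \sqrt{5352 + 2247} = \sqrt{7599} \approx 87.172$)
$\frac{39607}{27782} + \frac{\left(-42684\right) \frac{1}{n{\left(136 \right)}}}{c} = \frac{39607}{27782} + \frac{\left(-42684\right) \frac{1}{136}}{\sqrt{7599}} = 39607 \cdot \frac{1}{27782} + \left(-42684\right) \frac{1}{136} \frac{\sqrt{7599}}{7599} = \frac{39607}{27782} - \frac{10671 \frac{\sqrt{7599}}{7599}}{34} = \frac{39607}{27782} - \frac{3557 \sqrt{7599}}{86122}$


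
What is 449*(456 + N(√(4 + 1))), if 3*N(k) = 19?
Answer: 622763/3 ≈ 2.0759e+5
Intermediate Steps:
N(k) = 19/3 (N(k) = (⅓)*19 = 19/3)
449*(456 + N(√(4 + 1))) = 449*(456 + 19/3) = 449*(1387/3) = 622763/3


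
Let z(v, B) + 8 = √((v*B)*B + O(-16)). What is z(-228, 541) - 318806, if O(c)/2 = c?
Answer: -318814 + 10*I*√667313 ≈ -3.1881e+5 + 8168.9*I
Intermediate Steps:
O(c) = 2*c
z(v, B) = -8 + √(-32 + v*B²) (z(v, B) = -8 + √((v*B)*B + 2*(-16)) = -8 + √((B*v)*B - 32) = -8 + √(v*B² - 32) = -8 + √(-32 + v*B²))
z(-228, 541) - 318806 = (-8 + √(-32 - 228*541²)) - 318806 = (-8 + √(-32 - 228*292681)) - 318806 = (-8 + √(-32 - 66731268)) - 318806 = (-8 + √(-66731300)) - 318806 = (-8 + 10*I*√667313) - 318806 = -318814 + 10*I*√667313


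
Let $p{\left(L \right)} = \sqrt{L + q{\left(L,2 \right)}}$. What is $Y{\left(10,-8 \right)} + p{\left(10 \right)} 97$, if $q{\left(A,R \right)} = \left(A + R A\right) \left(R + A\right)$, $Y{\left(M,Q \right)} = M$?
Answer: $10 + 97 \sqrt{370} \approx 1875.8$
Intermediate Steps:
$q{\left(A,R \right)} = \left(A + R\right) \left(A + A R\right)$ ($q{\left(A,R \right)} = \left(A + A R\right) \left(A + R\right) = \left(A + R\right) \left(A + A R\right)$)
$p{\left(L \right)} = \sqrt{L + L \left(6 + 3 L\right)}$ ($p{\left(L \right)} = \sqrt{L + L \left(L + 2 + 2^{2} + L 2\right)} = \sqrt{L + L \left(L + 2 + 4 + 2 L\right)} = \sqrt{L + L \left(6 + 3 L\right)}$)
$Y{\left(10,-8 \right)} + p{\left(10 \right)} 97 = 10 + \sqrt{10 \left(7 + 3 \cdot 10\right)} 97 = 10 + \sqrt{10 \left(7 + 30\right)} 97 = 10 + \sqrt{10 \cdot 37} \cdot 97 = 10 + \sqrt{370} \cdot 97 = 10 + 97 \sqrt{370}$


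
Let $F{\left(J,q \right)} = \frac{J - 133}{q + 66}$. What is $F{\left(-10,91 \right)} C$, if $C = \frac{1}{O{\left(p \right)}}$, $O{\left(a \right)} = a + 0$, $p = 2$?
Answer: $- \frac{143}{314} \approx -0.45541$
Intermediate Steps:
$F{\left(J,q \right)} = \frac{-133 + J}{66 + q}$
$O{\left(a \right)} = a$
$C = \frac{1}{2} \approx 0.5$
$F{\left(-10,91 \right)} C = \frac{-133 - 10}{66 + 91} \cdot \frac{1}{2} = \frac{1}{157} \left(-143\right) \frac{1}{2} = \left(- \frac{143}{157}\right) \frac{1}{2} = - \frac{143}{314}$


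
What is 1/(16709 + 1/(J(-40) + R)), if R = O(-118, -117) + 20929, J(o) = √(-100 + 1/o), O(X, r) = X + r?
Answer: 286219647517429/4782444104199763041 + 2*I*√40010/4782444104199763041 ≈ 5.9848e-5 + 8.365e-17*I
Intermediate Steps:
R = 20694 (R = (-118 - 117) + 20929 = -235 + 20929 = 20694)
1/(16709 + 1/(J(-40) + R)) = 1/(16709 + 1/(√(-100 + 1/(-40)) + 20694)) = 1/(16709 + 1/(√(-100 - 1/40) + 20694)) = 1/(16709 + 1/(√(-4001/40) + 20694)) = 1/(16709 + 1/(I*√40010/20 + 20694)) = 1/(16709 + 1/(20694 + I*√40010/20))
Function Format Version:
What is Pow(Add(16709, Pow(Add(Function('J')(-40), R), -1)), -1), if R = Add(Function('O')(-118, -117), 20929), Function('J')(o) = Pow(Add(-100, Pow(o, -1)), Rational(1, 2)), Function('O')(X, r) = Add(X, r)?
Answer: Add(Rational(286219647517429, 4782444104199763041), Mul(Rational(2, 4782444104199763041), I, Pow(40010, Rational(1, 2)))) ≈ Add(5.9848e-5, Mul(8.3650e-17, I))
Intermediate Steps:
R = 20694 (R = Add(Add(-118, -117), 20929) = Add(-235, 20929) = 20694)
Pow(Add(16709, Pow(Add(Function('J')(-40), R), -1)), -1) = Pow(Add(16709, Pow(Add(Pow(Add(-100, Pow(-40, -1)), Rational(1, 2)), 20694), -1)), -1) = Pow(Add(16709, Pow(Add(Pow(Add(-100, Rational(-1, 40)), Rational(1, 2)), 20694), -1)), -1) = Pow(Add(16709, Pow(Add(Pow(Rational(-4001, 40), Rational(1, 2)), 20694), -1)), -1) = Pow(Add(16709, Pow(Add(Mul(Rational(1, 20), I, Pow(40010, Rational(1, 2))), 20694), -1)), -1) = Pow(Add(16709, Pow(Add(20694, Mul(Rational(1, 20), I, Pow(40010, Rational(1, 2)))), -1)), -1)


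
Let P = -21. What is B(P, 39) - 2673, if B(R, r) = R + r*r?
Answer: -1173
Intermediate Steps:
B(R, r) = R + r²
B(P, 39) - 2673 = (-21 + 39²) - 2673 = (-21 + 1521) - 2673 = 1500 - 2673 = -1173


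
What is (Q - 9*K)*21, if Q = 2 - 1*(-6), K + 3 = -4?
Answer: 1491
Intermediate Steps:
K = -7 (K = -3 - 4 = -7)
Q = 8 (Q = 2 + 6 = 8)
(Q - 9*K)*21 = (8 - 9*(-7))*21 = (8 + 63)*21 = 71*21 = 1491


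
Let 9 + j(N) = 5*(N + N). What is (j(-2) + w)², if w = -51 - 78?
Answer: 24964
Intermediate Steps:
w = -129
j(N) = -9 + 10*N (j(N) = -9 + 5*(N + N) = -9 + 5*(2*N) = -9 + 10*N)
(j(-2) + w)² = ((-9 + 10*(-2)) - 129)² = ((-9 - 20) - 129)² = (-29 - 129)² = (-158)² = 24964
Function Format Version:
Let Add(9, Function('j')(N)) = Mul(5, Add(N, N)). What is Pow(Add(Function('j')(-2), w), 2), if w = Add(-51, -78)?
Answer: 24964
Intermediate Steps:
w = -129
Function('j')(N) = Add(-9, Mul(10, N)) (Function('j')(N) = Add(-9, Mul(5, Add(N, N))) = Add(-9, Mul(5, Mul(2, N))) = Add(-9, Mul(10, N)))
Pow(Add(Function('j')(-2), w), 2) = Pow(Add(Add(-9, Mul(10, -2)), -129), 2) = Pow(Add(Add(-9, -20), -129), 2) = Pow(Add(-29, -129), 2) = Pow(-158, 2) = 24964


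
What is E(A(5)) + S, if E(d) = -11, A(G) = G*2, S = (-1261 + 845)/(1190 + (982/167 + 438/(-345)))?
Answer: -130178379/11471249 ≈ -11.348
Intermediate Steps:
S = -3994640/11471249 (S = -416/(1190 + (982*(1/167) + 438*(-1/345))) = -416/(1190 + (982/167 - 146/115)) = -416/(1190 + 88548/19205) = -416/22942498/19205 = -416*19205/22942498 = -3994640/11471249 ≈ -0.34823)
A(G) = 2*G
E(A(5)) + S = -11 - 3994640/11471249 = -130178379/11471249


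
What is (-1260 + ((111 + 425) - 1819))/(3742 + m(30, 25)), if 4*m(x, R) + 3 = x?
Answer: -10172/14995 ≈ -0.67836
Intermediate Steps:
m(x, R) = -¾ + x/4
(-1260 + ((111 + 425) - 1819))/(3742 + m(30, 25)) = (-1260 + ((111 + 425) - 1819))/(3742 + (-¾ + (¼)*30)) = (-1260 + (536 - 1819))/(3742 + (-¾ + 15/2)) = (-1260 - 1283)/(3742 + 27/4) = -2543/14995/4 = -2543*4/14995 = -10172/14995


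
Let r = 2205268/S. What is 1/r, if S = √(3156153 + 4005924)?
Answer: √7162077/2205268 ≈ 0.0012136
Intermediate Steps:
S = √7162077 ≈ 2676.2
r = 169636*√7162077/550929 (r = 2205268/(√7162077) = 2205268*(√7162077/7162077) = 169636*√7162077/550929 ≈ 824.03)
1/r = 1/(169636*√7162077/550929) = √7162077/2205268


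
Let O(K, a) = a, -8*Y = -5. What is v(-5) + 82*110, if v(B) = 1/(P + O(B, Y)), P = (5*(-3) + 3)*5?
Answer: 4284492/475 ≈ 9020.0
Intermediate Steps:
Y = 5/8 (Y = -1/8*(-5) = 5/8 ≈ 0.62500)
P = -60 (P = (-15 + 3)*5 = -12*5 = -60)
v(B) = -8/475 (v(B) = 1/(-60 + 5/8) = 1/(-475/8) = -8/475)
v(-5) + 82*110 = -8/475 + 82*110 = -8/475 + 9020 = 4284492/475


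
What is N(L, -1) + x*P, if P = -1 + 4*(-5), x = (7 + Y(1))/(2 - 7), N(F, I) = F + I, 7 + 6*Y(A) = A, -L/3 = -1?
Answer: 136/5 ≈ 27.200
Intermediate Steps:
L = 3 (L = -3*(-1) = 3)
Y(A) = -7/6 + A/6
x = -6/5 (x = (7 + (-7/6 + (⅙)*1))/(2 - 7) = (7 + (-7/6 + ⅙))/(-5) = (7 - 1)*(-⅕) = 6*(-⅕) = -6/5 ≈ -1.2000)
P = -21 (P = -1 - 20 = -21)
N(L, -1) + x*P = (3 - 1) - 6/5*(-21) = 2 + 126/5 = 136/5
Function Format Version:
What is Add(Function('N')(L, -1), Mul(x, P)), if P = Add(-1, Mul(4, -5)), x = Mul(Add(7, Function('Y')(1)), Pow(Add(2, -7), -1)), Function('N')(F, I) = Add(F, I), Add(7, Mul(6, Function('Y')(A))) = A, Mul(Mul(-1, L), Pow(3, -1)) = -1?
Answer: Rational(136, 5) ≈ 27.200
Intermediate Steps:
L = 3 (L = Mul(-3, -1) = 3)
Function('Y')(A) = Add(Rational(-7, 6), Mul(Rational(1, 6), A))
x = Rational(-6, 5) (x = Mul(Add(7, Add(Rational(-7, 6), Mul(Rational(1, 6), 1))), Pow(Add(2, -7), -1)) = Mul(Add(7, Add(Rational(-7, 6), Rational(1, 6))), Pow(-5, -1)) = Mul(Add(7, -1), Rational(-1, 5)) = Mul(6, Rational(-1, 5)) = Rational(-6, 5) ≈ -1.2000)
P = -21 (P = Add(-1, -20) = -21)
Add(Function('N')(L, -1), Mul(x, P)) = Add(Add(3, -1), Mul(Rational(-6, 5), -21)) = Add(2, Rational(126, 5)) = Rational(136, 5)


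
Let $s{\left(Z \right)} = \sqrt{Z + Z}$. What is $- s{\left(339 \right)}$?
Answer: $- \sqrt{678} \approx -26.038$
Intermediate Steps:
$s{\left(Z \right)} = \sqrt{2} \sqrt{Z}$ ($s{\left(Z \right)} = \sqrt{2 Z} = \sqrt{2} \sqrt{Z}$)
$- s{\left(339 \right)} = - \sqrt{2} \sqrt{339} = - \sqrt{678}$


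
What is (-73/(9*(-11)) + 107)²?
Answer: 113763556/9801 ≈ 11607.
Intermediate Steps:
(-73/(9*(-11)) + 107)² = (-73/(-99) + 107)² = (-73*(-1/99) + 107)² = (73/99 + 107)² = (10666/99)² = 113763556/9801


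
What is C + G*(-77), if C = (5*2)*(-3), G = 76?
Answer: -5882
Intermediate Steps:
C = -30 (C = 10*(-3) = -30)
C + G*(-77) = -30 + 76*(-77) = -30 - 5852 = -5882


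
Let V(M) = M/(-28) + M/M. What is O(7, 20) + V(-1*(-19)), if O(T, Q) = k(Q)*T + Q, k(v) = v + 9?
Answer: 6253/28 ≈ 223.32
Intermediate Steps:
k(v) = 9 + v
O(T, Q) = Q + T*(9 + Q) (O(T, Q) = (9 + Q)*T + Q = T*(9 + Q) + Q = Q + T*(9 + Q))
V(M) = 1 - M/28 (V(M) = M*(-1/28) + 1 = -M/28 + 1 = 1 - M/28)
O(7, 20) + V(-1*(-19)) = (20 + 7*(9 + 20)) + (1 - (-1)*(-19)/28) = (20 + 7*29) + (1 - 1/28*19) = (20 + 203) + (1 - 19/28) = 223 + 9/28 = 6253/28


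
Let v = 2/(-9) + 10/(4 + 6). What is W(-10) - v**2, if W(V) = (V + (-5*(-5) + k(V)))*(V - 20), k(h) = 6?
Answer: -51079/81 ≈ -630.60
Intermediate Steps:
W(V) = (-20 + V)*(31 + V) (W(V) = (V + (-5*(-5) + 6))*(V - 20) = (V + (25 + 6))*(-20 + V) = (V + 31)*(-20 + V) = (31 + V)*(-20 + V) = (-20 + V)*(31 + V))
v = 7/9 (v = 2*(-1/9) + 10/10 = -2/9 + 10*(1/10) = -2/9 + 1 = 7/9 ≈ 0.77778)
W(-10) - v**2 = (-620 + (-10)**2 + 11*(-10)) - (7/9)**2 = (-620 + 100 - 110) - 1*49/81 = -630 - 49/81 = -51079/81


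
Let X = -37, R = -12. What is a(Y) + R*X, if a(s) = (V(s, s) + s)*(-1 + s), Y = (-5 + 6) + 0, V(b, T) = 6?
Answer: 444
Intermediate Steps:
Y = 1 (Y = 1 + 0 = 1)
a(s) = (-1 + s)*(6 + s) (a(s) = (6 + s)*(-1 + s) = (-1 + s)*(6 + s))
a(Y) + R*X = (-6 + 1**2 + 5*1) - 12*(-37) = (-6 + 1 + 5) + 444 = 0 + 444 = 444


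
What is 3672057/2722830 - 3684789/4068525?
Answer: 109040037179/246175598350 ≈ 0.44294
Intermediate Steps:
3672057/2722830 - 3684789/4068525 = 3672057*(1/2722830) - 3684789*1/4068525 = 1224019/907610 - 1228263/1356175 = 109040037179/246175598350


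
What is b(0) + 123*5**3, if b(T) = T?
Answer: 15375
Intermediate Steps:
b(0) + 123*5**3 = 0 + 123*5**3 = 0 + 123*125 = 0 + 15375 = 15375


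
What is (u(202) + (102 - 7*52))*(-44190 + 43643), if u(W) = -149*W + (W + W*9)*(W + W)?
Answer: -429788840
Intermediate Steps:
u(W) = -149*W + 20*W² (u(W) = -149*W + (W + 9*W)*(2*W) = -149*W + (10*W)*(2*W) = -149*W + 20*W²)
(u(202) + (102 - 7*52))*(-44190 + 43643) = (202*(-149 + 20*202) + (102 - 7*52))*(-44190 + 43643) = (202*(-149 + 4040) + (102 - 364))*(-547) = (202*3891 - 262)*(-547) = (785982 - 262)*(-547) = 785720*(-547) = -429788840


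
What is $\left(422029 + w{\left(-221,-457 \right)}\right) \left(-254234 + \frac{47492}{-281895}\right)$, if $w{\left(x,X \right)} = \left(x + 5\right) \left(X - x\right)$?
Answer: $- \frac{6779802118562122}{56379} \approx -1.2025 \cdot 10^{11}$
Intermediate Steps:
$w{\left(x,X \right)} = \left(5 + x\right) \left(X - x\right)$
$\left(422029 + w{\left(-221,-457 \right)}\right) \left(-254234 + \frac{47492}{-281895}\right) = \left(422029 - -50976\right) \left(-254234 + \frac{47492}{-281895}\right) = \left(422029 + \left(\left(-1\right) 48841 + 1105 - 2285 + 100997\right)\right) \left(-254234 + 47492 \left(- \frac{1}{281895}\right)\right) = \left(422029 + \left(-48841 + 1105 - 2285 + 100997\right)\right) \left(-254234 - \frac{47492}{281895}\right) = \left(422029 + 50976\right) \left(- \frac{71667340922}{281895}\right) = 473005 \left(- \frac{71667340922}{281895}\right) = - \frac{6779802118562122}{56379}$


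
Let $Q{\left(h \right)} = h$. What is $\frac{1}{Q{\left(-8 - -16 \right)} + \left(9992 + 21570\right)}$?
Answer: $\frac{1}{31570} \approx 3.1676 \cdot 10^{-5}$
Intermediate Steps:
$\frac{1}{Q{\left(-8 - -16 \right)} + \left(9992 + 21570\right)} = \frac{1}{\left(-8 - -16\right) + \left(9992 + 21570\right)} = \frac{1}{\left(-8 + 16\right) + 31562} = \frac{1}{8 + 31562} = \frac{1}{31570}$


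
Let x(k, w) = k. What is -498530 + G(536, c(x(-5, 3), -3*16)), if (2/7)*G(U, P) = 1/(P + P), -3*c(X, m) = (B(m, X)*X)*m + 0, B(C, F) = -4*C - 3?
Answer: -4307299201/8640 ≈ -4.9853e+5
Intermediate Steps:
B(C, F) = -3 - 4*C
c(X, m) = -X*m*(-3 - 4*m)/3 (c(X, m) = -(((-3 - 4*m)*X)*m + 0)/3 = -((X*(-3 - 4*m))*m + 0)/3 = -(X*m*(-3 - 4*m) + 0)/3 = -X*m*(-3 - 4*m)/3)
G(U, P) = 7/(4*P) (G(U, P) = 7/(2*(P + P)) = 7/(2*((2*P))) = 7*(1/(2*P))/2 = 7/(4*P))
-498530 + G(536, c(x(-5, 3), -3*16)) = -498530 + 7/(4*(((⅓)*(-5)*(-3*16)*(3 + 4*(-3*16))))) = -498530 + 7/(4*(((⅓)*(-5)*(-48)*(3 + 4*(-48))))) = -498530 + 7/(4*(((⅓)*(-5)*(-48)*(3 - 192)))) = -498530 + 7/(4*(((⅓)*(-5)*(-48)*(-189)))) = -498530 + (7/4)/(-15120) = -498530 + (7/4)*(-1/15120) = -498530 - 1/8640 = -4307299201/8640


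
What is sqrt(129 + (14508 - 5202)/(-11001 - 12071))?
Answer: sqrt(1069597011)/2884 ≈ 11.340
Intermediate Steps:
sqrt(129 + (14508 - 5202)/(-11001 - 12071)) = sqrt(129 + 9306/(-23072)) = sqrt(129 + 9306*(-1/23072)) = sqrt(129 - 4653/11536) = sqrt(1483491/11536) = sqrt(1069597011)/2884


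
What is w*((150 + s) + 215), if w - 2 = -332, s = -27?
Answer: -111540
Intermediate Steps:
w = -330 (w = 2 - 332 = -330)
w*((150 + s) + 215) = -330*((150 - 27) + 215) = -330*(123 + 215) = -330*338 = -111540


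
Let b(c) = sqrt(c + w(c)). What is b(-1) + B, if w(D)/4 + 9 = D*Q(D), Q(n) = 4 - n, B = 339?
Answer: 339 + I*sqrt(57) ≈ 339.0 + 7.5498*I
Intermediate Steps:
w(D) = -36 + 4*D*(4 - D) (w(D) = -36 + 4*(D*(4 - D)) = -36 + 4*D*(4 - D))
b(c) = sqrt(-36 + c - 4*c*(-4 + c)) (b(c) = sqrt(c + (-36 - 4*c*(-4 + c))) = sqrt(-36 + c - 4*c*(-4 + c)))
b(-1) + B = sqrt(-36 - 1 - 4*(-1)*(-4 - 1)) + 339 = sqrt(-36 - 1 - 4*(-1)*(-5)) + 339 = sqrt(-36 - 1 - 20) + 339 = sqrt(-57) + 339 = I*sqrt(57) + 339 = 339 + I*sqrt(57)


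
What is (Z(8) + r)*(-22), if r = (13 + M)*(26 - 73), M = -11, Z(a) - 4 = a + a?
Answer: 1628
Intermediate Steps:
Z(a) = 4 + 2*a (Z(a) = 4 + (a + a) = 4 + 2*a)
r = -94 (r = (13 - 11)*(26 - 73) = 2*(-47) = -94)
(Z(8) + r)*(-22) = ((4 + 2*8) - 94)*(-22) = ((4 + 16) - 94)*(-22) = (20 - 94)*(-22) = -74*(-22) = 1628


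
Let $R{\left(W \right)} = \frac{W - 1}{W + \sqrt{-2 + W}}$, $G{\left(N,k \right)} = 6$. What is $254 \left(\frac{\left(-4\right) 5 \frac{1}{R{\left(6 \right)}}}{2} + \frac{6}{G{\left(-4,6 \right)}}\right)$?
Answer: $-3810$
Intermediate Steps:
$R{\left(W \right)} = \frac{-1 + W}{W + \sqrt{-2 + W}}$
$254 \left(\frac{\left(-4\right) 5 \frac{1}{R{\left(6 \right)}}}{2} + \frac{6}{G{\left(-4,6 \right)}}\right) = 254 \left(\frac{\left(-4\right) 5 \frac{1}{\frac{1}{6 + \sqrt{-2 + 6}} \left(-1 + 6\right)}}{2} + \frac{6}{6}\right) = 254 \left(- \frac{20}{\frac{1}{6 + \sqrt{4}} \cdot 5} \cdot \frac{1}{2} + 6 \cdot \frac{1}{6}\right) = 254 \left(- \frac{20}{\frac{1}{6 + 2} \cdot 5} \cdot \frac{1}{2} + 1\right) = 254 \left(- \frac{20}{\frac{1}{8} \cdot 5} \cdot \frac{1}{2} + 1\right) = 254 \left(- \frac{20}{\frac{5}{8}} \cdot \frac{1}{2} + 1\right) = 254 \left(\left(-20\right) \frac{8}{5} \cdot \frac{1}{2} + 1\right) = 254 \left(\left(-32\right) \frac{1}{2} + 1\right) = 254 \left(-16 + 1\right) = 254 \left(-15\right) = -3810$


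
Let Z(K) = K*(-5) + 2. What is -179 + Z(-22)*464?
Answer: 51789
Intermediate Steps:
Z(K) = 2 - 5*K (Z(K) = -5*K + 2 = 2 - 5*K)
-179 + Z(-22)*464 = -179 + (2 - 5*(-22))*464 = -179 + (2 + 110)*464 = -179 + 112*464 = -179 + 51968 = 51789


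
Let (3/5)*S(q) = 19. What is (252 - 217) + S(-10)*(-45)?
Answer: -1390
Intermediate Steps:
S(q) = 95/3 (S(q) = (5/3)*19 = 95/3)
(252 - 217) + S(-10)*(-45) = (252 - 217) + (95/3)*(-45) = 35 - 1425 = -1390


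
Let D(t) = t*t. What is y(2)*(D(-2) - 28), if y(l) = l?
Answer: -48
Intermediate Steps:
D(t) = t²
y(2)*(D(-2) - 28) = 2*((-2)² - 28) = 2*(4 - 28) = 2*(-24) = -48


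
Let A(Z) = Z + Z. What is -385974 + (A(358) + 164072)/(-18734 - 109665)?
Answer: -49558840414/128399 ≈ -3.8598e+5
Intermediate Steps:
A(Z) = 2*Z
-385974 + (A(358) + 164072)/(-18734 - 109665) = -385974 + (2*358 + 164072)/(-18734 - 109665) = -385974 + (716 + 164072)/(-128399) = -385974 + 164788*(-1/128399) = -385974 - 164788/128399 = -49558840414/128399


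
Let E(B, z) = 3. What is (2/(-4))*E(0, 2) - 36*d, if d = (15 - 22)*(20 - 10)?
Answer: 5037/2 ≈ 2518.5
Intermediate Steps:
d = -70 (d = -7*10 = -70)
(2/(-4))*E(0, 2) - 36*d = (2/(-4))*3 - 36*(-70) = (2*(-1/4))*3 + 2520 = -1/2*3 + 2520 = -3/2 + 2520 = 5037/2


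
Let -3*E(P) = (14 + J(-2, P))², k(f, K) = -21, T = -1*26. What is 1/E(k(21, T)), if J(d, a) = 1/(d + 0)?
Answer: -4/243 ≈ -0.016461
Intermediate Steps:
T = -26
J(d, a) = 1/d
E(P) = -243/4 (E(P) = -(14 + 1/(-2))²/3 = -(14 - ½)²/3 = -(27/2)²/3 = -⅓*729/4 = -243/4)
1/E(k(21, T)) = 1/(-243/4) = -4/243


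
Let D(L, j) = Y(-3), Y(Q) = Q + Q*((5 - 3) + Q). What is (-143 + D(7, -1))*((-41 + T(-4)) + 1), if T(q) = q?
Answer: 6292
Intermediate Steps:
Y(Q) = Q + Q*(2 + Q)
D(L, j) = 0 (D(L, j) = -3*(3 - 3) = -3*0 = 0)
(-143 + D(7, -1))*((-41 + T(-4)) + 1) = (-143 + 0)*((-41 - 4) + 1) = -143*(-45 + 1) = -143*(-44) = 6292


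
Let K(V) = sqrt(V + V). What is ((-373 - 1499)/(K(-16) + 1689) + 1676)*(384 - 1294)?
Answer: 3640*(-1676*sqrt(2) + 707223*I)/(-1689*I + 4*sqrt(2)) ≈ -1.5242e+6 - 3.378*I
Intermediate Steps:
K(V) = sqrt(2)*sqrt(V) (K(V) = sqrt(2*V) = sqrt(2)*sqrt(V))
((-373 - 1499)/(K(-16) + 1689) + 1676)*(384 - 1294) = ((-373 - 1499)/(sqrt(2)*sqrt(-16) + 1689) + 1676)*(384 - 1294) = (-1872/(sqrt(2)*(4*I) + 1689) + 1676)*(-910) = (-1872/(4*I*sqrt(2) + 1689) + 1676)*(-910) = (-1872/(1689 + 4*I*sqrt(2)) + 1676)*(-910) = (1676 - 1872/(1689 + 4*I*sqrt(2)))*(-910) = -1525160 + 1703520/(1689 + 4*I*sqrt(2))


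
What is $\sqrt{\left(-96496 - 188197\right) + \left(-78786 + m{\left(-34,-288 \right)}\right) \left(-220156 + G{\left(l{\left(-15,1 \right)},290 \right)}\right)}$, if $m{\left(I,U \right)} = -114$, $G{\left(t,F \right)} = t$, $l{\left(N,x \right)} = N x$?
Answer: $\sqrt{17371207207} \approx 1.318 \cdot 10^{5}$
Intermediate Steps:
$\sqrt{\left(-96496 - 188197\right) + \left(-78786 + m{\left(-34,-288 \right)}\right) \left(-220156 + G{\left(l{\left(-15,1 \right)},290 \right)}\right)} = \sqrt{\left(-96496 - 188197\right) + \left(-78786 - 114\right) \left(-220156 - 15\right)} = \sqrt{\left(-96496 - 188197\right) - 78900 \left(-220156 - 15\right)} = \sqrt{-284693 - -17371491900} = \sqrt{-284693 + 17371491900} = \sqrt{17371207207}$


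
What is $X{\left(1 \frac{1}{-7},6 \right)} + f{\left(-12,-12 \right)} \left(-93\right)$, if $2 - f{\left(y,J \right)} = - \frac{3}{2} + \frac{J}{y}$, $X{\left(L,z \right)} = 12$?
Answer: $- \frac{441}{2} \approx -220.5$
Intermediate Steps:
$f{\left(y,J \right)} = \frac{7}{2} - \frac{J}{y}$ ($f{\left(y,J \right)} = 2 - \left(- \frac{3}{2} + \frac{J}{y}\right) = \frac{7}{2} - \frac{J}{y}$)
$X{\left(1 \frac{1}{-7},6 \right)} + f{\left(-12,-12 \right)} \left(-93\right) = 12 + \left(\frac{7}{2} - - \frac{12}{-12}\right) \left(-93\right) = 12 + \left(\frac{7}{2} - \left(-12\right) \left(- \frac{1}{12}\right)\right) \left(-93\right) = 12 + \left(\frac{7}{2} - 1\right) \left(-93\right) = 12 + \frac{5}{2} \left(-93\right) = 12 - \frac{465}{2} = - \frac{441}{2}$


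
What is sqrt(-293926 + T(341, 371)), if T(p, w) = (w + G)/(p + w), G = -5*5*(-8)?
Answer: 3*I*sqrt(4138989322)/356 ≈ 542.15*I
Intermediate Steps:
G = 200 (G = -25*(-8) = 200)
T(p, w) = (200 + w)/(p + w) (T(p, w) = (w + 200)/(p + w) = (200 + w)/(p + w))
sqrt(-293926 + T(341, 371)) = sqrt(-293926 + (200 + 371)/(341 + 371)) = sqrt(-293926 + 571/712) = sqrt(-209274741/712) = 3*I*sqrt(4138989322)/356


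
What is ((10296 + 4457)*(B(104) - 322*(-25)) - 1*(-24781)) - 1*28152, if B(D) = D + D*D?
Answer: 279861039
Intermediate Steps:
B(D) = D + D**2
((10296 + 4457)*(B(104) - 322*(-25)) - 1*(-24781)) - 1*28152 = ((10296 + 4457)*(104*(1 + 104) - 322*(-25)) - 1*(-24781)) - 1*28152 = (14753*(104*105 + 8050) + 24781) - 28152 = (14753*(10920 + 8050) + 24781) - 28152 = (14753*18970 + 24781) - 28152 = (279864410 + 24781) - 28152 = 279889191 - 28152 = 279861039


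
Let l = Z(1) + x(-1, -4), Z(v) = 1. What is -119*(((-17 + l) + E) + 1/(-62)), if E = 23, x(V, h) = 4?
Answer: -81039/62 ≈ -1307.1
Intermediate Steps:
l = 5 (l = 1 + 4 = 5)
-119*(((-17 + l) + E) + 1/(-62)) = -119*(((-17 + 5) + 23) + 1/(-62)) = -119*((-12 + 23) - 1/62) = -119*(11 - 1/62) = -119*681/62 = -81039/62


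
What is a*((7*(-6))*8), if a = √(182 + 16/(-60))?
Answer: -112*√40890/5 ≈ -4529.6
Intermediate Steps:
a = √40890/15 (a = √(182 + 16*(-1/60)) = √(182 - 4/15) = √(2726/15) = √40890/15 ≈ 13.481)
a*((7*(-6))*8) = (√40890/15)*((7*(-6))*8) = (√40890/15)*(-42*8) = (√40890/15)*(-336) = -112*√40890/5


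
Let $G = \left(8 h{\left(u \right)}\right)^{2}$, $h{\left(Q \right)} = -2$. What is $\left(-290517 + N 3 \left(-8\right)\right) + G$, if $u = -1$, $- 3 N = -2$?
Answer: $-290277$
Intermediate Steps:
$N = \frac{2}{3}$ ($N = \left(- \frac{1}{3}\right) \left(-2\right) = \frac{2}{3} \approx 0.66667$)
$G = 256$ ($G = \left(8 \left(-2\right)\right)^{2} = \left(-16\right)^{2} = 256$)
$\left(-290517 + N 3 \left(-8\right)\right) + G = \left(-290517 + \frac{2}{3} \cdot 3 \left(-8\right)\right) + 256 = \left(-290517 + 2 \left(-8\right)\right) + 256 = \left(-290517 - 16\right) + 256 = -290533 + 256 = -290277$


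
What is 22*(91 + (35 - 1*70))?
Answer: 1232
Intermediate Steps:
22*(91 + (35 - 1*70)) = 22*(91 + (35 - 70)) = 22*(91 - 35) = 22*56 = 1232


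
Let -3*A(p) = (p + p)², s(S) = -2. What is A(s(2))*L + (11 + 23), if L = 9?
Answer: -14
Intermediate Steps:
A(p) = -4*p²/3 (A(p) = -(p + p)²/3 = -4*p²/3)
A(s(2))*L + (11 + 23) = -4/3*(-2)²*9 + (11 + 23) = -4/3*4*9 + 34 = -16/3*9 + 34 = -48 + 34 = -14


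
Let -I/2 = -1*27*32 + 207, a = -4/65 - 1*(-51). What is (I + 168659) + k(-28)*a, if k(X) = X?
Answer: 10955537/65 ≈ 1.6855e+5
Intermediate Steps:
a = 3311/65 (a = -4*1/65 + 51 = -4/65 + 51 = 3311/65 ≈ 50.938)
I = 1314 (I = -2*(-1*27*32 + 207) = -2*(-27*32 + 207) = -2*(-864 + 207) = -2*(-657) = 1314)
(I + 168659) + k(-28)*a = (1314 + 168659) - 28*3311/65 = 169973 - 92708/65 = 10955537/65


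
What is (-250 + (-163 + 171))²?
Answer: 58564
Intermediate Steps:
(-250 + (-163 + 171))² = (-250 + 8)² = (-242)² = 58564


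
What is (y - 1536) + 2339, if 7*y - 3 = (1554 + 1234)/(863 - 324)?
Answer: 3034124/3773 ≈ 804.17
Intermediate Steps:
y = 4405/3773 (y = 3/7 + ((1554 + 1234)/(863 - 324))/7 = 3/7 + (2788/539)/7 = 3/7 + (2788*(1/539))/7 = 3/7 + (⅐)*(2788/539) = 3/7 + 2788/3773 = 4405/3773 ≈ 1.1675)
(y - 1536) + 2339 = (4405/3773 - 1536) + 2339 = -5790923/3773 + 2339 = 3034124/3773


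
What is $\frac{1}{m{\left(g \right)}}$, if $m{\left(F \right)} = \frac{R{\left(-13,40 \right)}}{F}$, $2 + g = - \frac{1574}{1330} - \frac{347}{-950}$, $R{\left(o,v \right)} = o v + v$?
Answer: $\frac{6247}{1064000} \approx 0.0058712$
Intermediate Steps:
$R{\left(o,v \right)} = v + o v$
$g = - \frac{18741}{6650}$ ($g = -2 - \left(- \frac{347}{950} + \frac{787}{665}\right) = -2 - \frac{5441}{6650} = - \frac{18741}{6650} \approx -2.8182$)
$m{\left(F \right)} = - \frac{480}{F}$ ($m{\left(F \right)} = \frac{40 \left(1 - 13\right)}{F} = \frac{40 \left(-12\right)}{F} = - \frac{480}{F}$)
$\frac{1}{m{\left(g \right)}} = \frac{1}{\left(-480\right) \frac{1}{- \frac{18741}{6650}}} = \frac{1}{\left(-480\right) \left(- \frac{6650}{18741}\right)} = \frac{1}{\frac{1064000}{6247}} = \frac{6247}{1064000}$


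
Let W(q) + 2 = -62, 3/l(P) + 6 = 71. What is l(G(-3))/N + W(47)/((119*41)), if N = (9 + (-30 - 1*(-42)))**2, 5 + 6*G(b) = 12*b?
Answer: -86663/6659835 ≈ -0.013013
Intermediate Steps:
G(b) = -5/6 + 2*b (G(b) = -5/6 + (12*b)/6 = -5/6 + 2*b)
l(P) = 3/65 (l(P) = 3/(-6 + 71) = 3/65)
W(q) = -64 (W(q) = -2 - 62 = -64)
N = 441 (N = (9 + (-30 + 42))**2 = (9 + 12)**2 = 21**2 = 441)
l(G(-3))/N + W(47)/((119*41)) = (3/65)/441 - 64/(119*41) = (3/65)*(1/441) - 64/4879 = 1/9555 - 64*1/4879 = 1/9555 - 64/4879 = -86663/6659835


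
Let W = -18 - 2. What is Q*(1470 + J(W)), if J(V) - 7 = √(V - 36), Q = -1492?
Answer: -2203684 - 2984*I*√14 ≈ -2.2037e+6 - 11165.0*I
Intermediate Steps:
W = -20
J(V) = 7 + √(-36 + V) (J(V) = 7 + √(V - 36) = 7 + √(-36 + V))
Q*(1470 + J(W)) = -1492*(1470 + (7 + √(-36 - 20))) = -1492*(1470 + (7 + √(-56))) = -1492*(1470 + (7 + 2*I*√14)) = -1492*(1477 + 2*I*√14) = -2203684 - 2984*I*√14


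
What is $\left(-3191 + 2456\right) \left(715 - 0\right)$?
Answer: $-525525$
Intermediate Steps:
$\left(-3191 + 2456\right) \left(715 - 0\right) = - 735 \left(715 + 0\right) = \left(-735\right) 715 = -525525$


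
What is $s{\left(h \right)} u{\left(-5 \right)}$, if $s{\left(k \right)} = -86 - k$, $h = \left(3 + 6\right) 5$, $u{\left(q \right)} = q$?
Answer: $655$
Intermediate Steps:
$h = 45$ ($h = 9 \cdot 5 = 45$)
$s{\left(h \right)} u{\left(-5 \right)} = \left(-86 - 45\right) \left(-5\right) = \left(-131\right) \left(-5\right) = 655$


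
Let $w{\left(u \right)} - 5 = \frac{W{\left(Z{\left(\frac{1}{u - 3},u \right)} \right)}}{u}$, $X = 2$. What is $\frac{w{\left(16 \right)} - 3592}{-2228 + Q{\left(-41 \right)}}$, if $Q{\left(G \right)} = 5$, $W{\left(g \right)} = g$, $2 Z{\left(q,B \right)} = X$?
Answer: $\frac{57391}{35568} \approx 1.6136$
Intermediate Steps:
$Z{\left(q,B \right)} = 1$ ($Z{\left(q,B \right)} = \frac{1}{2} \cdot 2 = 1$)
$w{\left(u \right)} = 5 + \frac{1}{u}$ ($w{\left(u \right)} = 5 + 1 \frac{1}{u} = 5 + \frac{1}{u}$)
$\frac{w{\left(16 \right)} - 3592}{-2228 + Q{\left(-41 \right)}} = \frac{\left(5 + \frac{1}{16}\right) - 3592}{-2228 + 5} = \frac{\left(5 + \frac{1}{16}\right) - 3592}{-2223} = \left(\frac{81}{16} - 3592\right) \left(- \frac{1}{2223}\right) = \left(- \frac{57391}{16}\right) \left(- \frac{1}{2223}\right) = \frac{57391}{35568}$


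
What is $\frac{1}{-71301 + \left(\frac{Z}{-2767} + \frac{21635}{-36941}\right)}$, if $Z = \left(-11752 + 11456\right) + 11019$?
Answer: $- \frac{102215747}{7288540959235} \approx -1.4024 \cdot 10^{-5}$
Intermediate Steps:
$Z = 10723$ ($Z = -296 + 11019 = 10723$)
$\frac{1}{-71301 + \left(\frac{Z}{-2767} + \frac{21635}{-36941}\right)} = \frac{1}{-71301 + \left(\frac{10723}{-2767} + \frac{21635}{-36941}\right)} = \frac{1}{-71301 + \left(10723 \left(- \frac{1}{2767}\right) + 21635 \left(- \frac{1}{36941}\right)\right)} = \frac{1}{-71301 - \frac{455982388}{102215747}} = \frac{1}{- \frac{7288540959235}{102215747}} = - \frac{102215747}{7288540959235}$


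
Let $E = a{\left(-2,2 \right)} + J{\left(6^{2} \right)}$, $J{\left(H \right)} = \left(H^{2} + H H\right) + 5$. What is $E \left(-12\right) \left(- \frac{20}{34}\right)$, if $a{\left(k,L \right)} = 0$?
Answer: $\frac{311640}{17} \approx 18332.0$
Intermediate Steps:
$J{\left(H \right)} = 5 + 2 H^{2}$ ($J{\left(H \right)} = \left(H^{2} + H^{2}\right) + 5 = 2 H^{2} + 5 = 5 + 2 H^{2}$)
$E = 2597$ ($E = 0 + \left(5 + 2 \left(6^{2}\right)^{2}\right) = 0 + \left(5 + 2 \cdot 36^{2}\right) = 0 + \left(5 + 2 \cdot 1296\right) = 0 + \left(5 + 2592\right) = 0 + 2597 = 2597$)
$E \left(-12\right) \left(- \frac{20}{34}\right) = 2597 \left(-12\right) \left(- \frac{20}{34}\right) = - 31164 \left(\left(-20\right) \frac{1}{34}\right) = \left(-31164\right) \left(- \frac{10}{17}\right) = \frac{311640}{17}$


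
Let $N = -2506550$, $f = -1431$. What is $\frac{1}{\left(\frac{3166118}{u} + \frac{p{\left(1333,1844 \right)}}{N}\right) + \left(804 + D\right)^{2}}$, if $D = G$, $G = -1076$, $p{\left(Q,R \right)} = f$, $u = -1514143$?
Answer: $\frac{3795275136650}{280781701843579333} \approx 1.3517 \cdot 10^{-5}$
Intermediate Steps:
$p{\left(Q,R \right)} = -1431$
$D = -1076$
$\frac{1}{\left(\frac{3166118}{u} + \frac{p{\left(1333,1844 \right)}}{N}\right) + \left(804 + D\right)^{2}} = \frac{1}{\left(\frac{3166118}{-1514143} - \frac{1431}{-2506550}\right) + \left(804 - 1076\right)^{2}} = \frac{1}{\left(3166118 \left(- \frac{1}{1514143}\right) - - \frac{1431}{2506550}\right) + \left(-272\right)^{2}} = \frac{1}{\left(- \frac{3166118}{1514143} + \frac{1431}{2506550}\right) + 73984} = \frac{1}{- \frac{7933866334267}{3795275136650} + 73984} = \frac{1}{\frac{280781701843579333}{3795275136650}} = \frac{3795275136650}{280781701843579333}$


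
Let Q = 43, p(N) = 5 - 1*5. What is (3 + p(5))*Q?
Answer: 129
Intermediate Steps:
p(N) = 0 (p(N) = 5 - 5 = 0)
(3 + p(5))*Q = (3 + 0)*43 = 3*43 = 129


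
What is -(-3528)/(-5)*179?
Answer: -631512/5 ≈ -1.2630e+5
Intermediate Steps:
-(-3528)/(-5)*179 = -(-3528)*(-1)/5*179 = -72*49/5*179 = -3528/5*179 = -631512/5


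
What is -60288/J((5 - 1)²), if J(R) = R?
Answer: -3768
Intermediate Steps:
-60288/J((5 - 1)²) = -60288/(5 - 1)² = -60288/(4²) = -60288/16 = -60288*1/16 = -3768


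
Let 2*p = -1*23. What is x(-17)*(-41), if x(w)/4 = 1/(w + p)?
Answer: 328/57 ≈ 5.7544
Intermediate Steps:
p = -23/2 (p = (-1*23)/2 = (1/2)*(-23) = -23/2 ≈ -11.500)
x(w) = 4/(-23/2 + w) (x(w) = 4/(w - 23/2) = 4/(-23/2 + w))
x(-17)*(-41) = (8/(-23 + 2*(-17)))*(-41) = (8/(-23 - 34))*(-41) = (8/(-57))*(-41) = (8*(-1/57))*(-41) = -8/57*(-41) = 328/57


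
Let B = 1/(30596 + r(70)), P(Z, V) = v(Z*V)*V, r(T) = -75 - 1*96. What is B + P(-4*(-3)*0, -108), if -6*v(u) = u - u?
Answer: 1/30425 ≈ 3.2868e-5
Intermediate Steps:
r(T) = -171 (r(T) = -75 - 96 = -171)
v(u) = 0 (v(u) = -(u - u)/6 = -1/6*0 = 0)
P(Z, V) = 0 (P(Z, V) = 0*V = 0)
B = 1/30425 (B = 1/(30596 - 171) = 1/30425 ≈ 3.2868e-5)
B + P(-4*(-3)*0, -108) = 1/30425 + 0 = 1/30425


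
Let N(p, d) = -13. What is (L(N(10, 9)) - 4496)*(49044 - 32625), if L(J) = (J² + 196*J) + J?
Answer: -113094072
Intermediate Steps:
L(J) = J² + 197*J
(L(N(10, 9)) - 4496)*(49044 - 32625) = (-13*(197 - 13) - 4496)*(49044 - 32625) = (-13*184 - 4496)*16419 = (-2392 - 4496)*16419 = -6888*16419 = -113094072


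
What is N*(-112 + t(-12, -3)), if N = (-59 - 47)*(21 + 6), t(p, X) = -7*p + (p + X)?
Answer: 123066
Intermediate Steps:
t(p, X) = X - 6*p (t(p, X) = -7*p + (X + p) = X - 6*p)
N = -2862 (N = -106*27 = -2862)
N*(-112 + t(-12, -3)) = -2862*(-112 + (-3 - 6*(-12))) = -2862*(-112 + (-3 + 72)) = -2862*(-112 + 69) = -2862*(-43) = 123066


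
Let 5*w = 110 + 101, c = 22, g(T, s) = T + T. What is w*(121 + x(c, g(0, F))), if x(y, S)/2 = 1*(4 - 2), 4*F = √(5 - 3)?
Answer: 5275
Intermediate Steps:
F = √2/4 (F = √(5 - 3)/4 = √2/4 ≈ 0.35355)
g(T, s) = 2*T
x(y, S) = 4 (x(y, S) = 2*(1*(4 - 2)) = 2*(1*2) = 2*2 = 4)
w = 211/5 (w = (110 + 101)/5 = (⅕)*211 = 211/5 ≈ 42.200)
w*(121 + x(c, g(0, F))) = 211*(121 + 4)/5 = (211/5)*125 = 5275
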